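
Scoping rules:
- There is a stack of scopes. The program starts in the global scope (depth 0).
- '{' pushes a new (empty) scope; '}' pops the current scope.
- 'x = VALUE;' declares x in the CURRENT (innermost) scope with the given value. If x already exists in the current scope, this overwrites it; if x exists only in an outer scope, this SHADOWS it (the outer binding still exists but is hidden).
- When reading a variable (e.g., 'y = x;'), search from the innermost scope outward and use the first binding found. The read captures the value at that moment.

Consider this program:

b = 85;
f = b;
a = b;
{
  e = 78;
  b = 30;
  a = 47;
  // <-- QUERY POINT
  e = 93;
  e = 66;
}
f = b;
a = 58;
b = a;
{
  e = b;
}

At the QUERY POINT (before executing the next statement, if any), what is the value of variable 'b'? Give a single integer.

Step 1: declare b=85 at depth 0
Step 2: declare f=(read b)=85 at depth 0
Step 3: declare a=(read b)=85 at depth 0
Step 4: enter scope (depth=1)
Step 5: declare e=78 at depth 1
Step 6: declare b=30 at depth 1
Step 7: declare a=47 at depth 1
Visible at query point: a=47 b=30 e=78 f=85

Answer: 30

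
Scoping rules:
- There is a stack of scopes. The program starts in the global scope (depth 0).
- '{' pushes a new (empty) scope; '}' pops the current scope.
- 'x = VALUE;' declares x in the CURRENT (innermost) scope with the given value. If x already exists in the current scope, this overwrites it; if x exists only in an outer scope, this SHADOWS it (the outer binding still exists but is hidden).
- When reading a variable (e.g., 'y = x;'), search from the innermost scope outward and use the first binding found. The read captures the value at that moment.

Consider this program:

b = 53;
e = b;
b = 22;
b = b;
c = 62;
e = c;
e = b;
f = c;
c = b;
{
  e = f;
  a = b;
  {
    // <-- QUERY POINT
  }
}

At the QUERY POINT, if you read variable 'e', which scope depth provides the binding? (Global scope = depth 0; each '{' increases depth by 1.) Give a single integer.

Step 1: declare b=53 at depth 0
Step 2: declare e=(read b)=53 at depth 0
Step 3: declare b=22 at depth 0
Step 4: declare b=(read b)=22 at depth 0
Step 5: declare c=62 at depth 0
Step 6: declare e=(read c)=62 at depth 0
Step 7: declare e=(read b)=22 at depth 0
Step 8: declare f=(read c)=62 at depth 0
Step 9: declare c=(read b)=22 at depth 0
Step 10: enter scope (depth=1)
Step 11: declare e=(read f)=62 at depth 1
Step 12: declare a=(read b)=22 at depth 1
Step 13: enter scope (depth=2)
Visible at query point: a=22 b=22 c=22 e=62 f=62

Answer: 1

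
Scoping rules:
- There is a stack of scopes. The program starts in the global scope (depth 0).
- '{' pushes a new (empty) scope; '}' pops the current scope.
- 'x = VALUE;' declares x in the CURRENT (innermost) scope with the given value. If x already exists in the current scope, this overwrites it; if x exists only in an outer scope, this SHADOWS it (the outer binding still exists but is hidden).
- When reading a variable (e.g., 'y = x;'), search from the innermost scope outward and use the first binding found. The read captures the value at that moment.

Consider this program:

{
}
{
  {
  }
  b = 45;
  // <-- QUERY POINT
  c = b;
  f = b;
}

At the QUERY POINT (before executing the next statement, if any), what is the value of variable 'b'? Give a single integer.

Step 1: enter scope (depth=1)
Step 2: exit scope (depth=0)
Step 3: enter scope (depth=1)
Step 4: enter scope (depth=2)
Step 5: exit scope (depth=1)
Step 6: declare b=45 at depth 1
Visible at query point: b=45

Answer: 45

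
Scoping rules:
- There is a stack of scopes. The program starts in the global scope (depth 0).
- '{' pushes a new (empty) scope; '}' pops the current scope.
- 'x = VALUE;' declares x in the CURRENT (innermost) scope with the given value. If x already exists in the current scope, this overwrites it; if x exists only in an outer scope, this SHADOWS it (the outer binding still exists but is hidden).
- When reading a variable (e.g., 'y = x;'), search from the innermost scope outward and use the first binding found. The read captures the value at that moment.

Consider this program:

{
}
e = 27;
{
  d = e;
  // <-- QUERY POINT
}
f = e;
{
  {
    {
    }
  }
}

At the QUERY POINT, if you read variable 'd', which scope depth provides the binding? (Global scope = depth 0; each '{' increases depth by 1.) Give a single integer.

Step 1: enter scope (depth=1)
Step 2: exit scope (depth=0)
Step 3: declare e=27 at depth 0
Step 4: enter scope (depth=1)
Step 5: declare d=(read e)=27 at depth 1
Visible at query point: d=27 e=27

Answer: 1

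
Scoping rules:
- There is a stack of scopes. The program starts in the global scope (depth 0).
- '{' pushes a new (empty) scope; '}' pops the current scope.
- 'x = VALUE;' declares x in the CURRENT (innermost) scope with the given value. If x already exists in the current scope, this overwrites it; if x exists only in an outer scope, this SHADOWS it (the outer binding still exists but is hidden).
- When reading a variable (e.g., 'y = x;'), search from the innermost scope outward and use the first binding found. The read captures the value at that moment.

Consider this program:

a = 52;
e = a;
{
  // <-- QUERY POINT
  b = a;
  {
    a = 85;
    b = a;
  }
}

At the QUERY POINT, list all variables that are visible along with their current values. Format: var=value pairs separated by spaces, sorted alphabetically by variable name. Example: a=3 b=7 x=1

Answer: a=52 e=52

Derivation:
Step 1: declare a=52 at depth 0
Step 2: declare e=(read a)=52 at depth 0
Step 3: enter scope (depth=1)
Visible at query point: a=52 e=52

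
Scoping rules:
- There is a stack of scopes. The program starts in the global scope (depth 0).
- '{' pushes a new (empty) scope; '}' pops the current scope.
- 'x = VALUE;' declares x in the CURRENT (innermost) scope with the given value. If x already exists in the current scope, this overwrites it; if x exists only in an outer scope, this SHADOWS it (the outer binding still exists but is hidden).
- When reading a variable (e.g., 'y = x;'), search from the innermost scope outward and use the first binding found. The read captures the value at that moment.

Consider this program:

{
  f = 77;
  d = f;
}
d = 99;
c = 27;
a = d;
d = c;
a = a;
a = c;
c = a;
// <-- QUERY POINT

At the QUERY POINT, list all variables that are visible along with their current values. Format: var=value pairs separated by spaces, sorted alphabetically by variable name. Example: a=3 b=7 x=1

Step 1: enter scope (depth=1)
Step 2: declare f=77 at depth 1
Step 3: declare d=(read f)=77 at depth 1
Step 4: exit scope (depth=0)
Step 5: declare d=99 at depth 0
Step 6: declare c=27 at depth 0
Step 7: declare a=(read d)=99 at depth 0
Step 8: declare d=(read c)=27 at depth 0
Step 9: declare a=(read a)=99 at depth 0
Step 10: declare a=(read c)=27 at depth 0
Step 11: declare c=(read a)=27 at depth 0
Visible at query point: a=27 c=27 d=27

Answer: a=27 c=27 d=27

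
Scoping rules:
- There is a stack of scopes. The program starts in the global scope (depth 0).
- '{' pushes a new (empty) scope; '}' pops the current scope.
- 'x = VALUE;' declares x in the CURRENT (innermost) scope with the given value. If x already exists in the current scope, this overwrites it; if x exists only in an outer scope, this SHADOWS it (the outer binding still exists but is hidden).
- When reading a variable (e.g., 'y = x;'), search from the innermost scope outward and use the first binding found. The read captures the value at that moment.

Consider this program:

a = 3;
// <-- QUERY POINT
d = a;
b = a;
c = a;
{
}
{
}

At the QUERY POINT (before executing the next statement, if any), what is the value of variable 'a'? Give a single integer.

Step 1: declare a=3 at depth 0
Visible at query point: a=3

Answer: 3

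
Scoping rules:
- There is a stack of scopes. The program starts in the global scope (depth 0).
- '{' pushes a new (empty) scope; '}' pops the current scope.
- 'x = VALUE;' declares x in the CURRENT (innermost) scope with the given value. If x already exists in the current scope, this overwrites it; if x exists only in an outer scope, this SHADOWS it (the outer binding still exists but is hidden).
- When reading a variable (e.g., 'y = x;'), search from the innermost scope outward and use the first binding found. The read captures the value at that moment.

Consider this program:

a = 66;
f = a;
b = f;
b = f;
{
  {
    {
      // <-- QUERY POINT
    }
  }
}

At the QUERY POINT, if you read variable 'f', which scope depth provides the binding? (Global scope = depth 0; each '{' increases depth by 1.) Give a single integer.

Step 1: declare a=66 at depth 0
Step 2: declare f=(read a)=66 at depth 0
Step 3: declare b=(read f)=66 at depth 0
Step 4: declare b=(read f)=66 at depth 0
Step 5: enter scope (depth=1)
Step 6: enter scope (depth=2)
Step 7: enter scope (depth=3)
Visible at query point: a=66 b=66 f=66

Answer: 0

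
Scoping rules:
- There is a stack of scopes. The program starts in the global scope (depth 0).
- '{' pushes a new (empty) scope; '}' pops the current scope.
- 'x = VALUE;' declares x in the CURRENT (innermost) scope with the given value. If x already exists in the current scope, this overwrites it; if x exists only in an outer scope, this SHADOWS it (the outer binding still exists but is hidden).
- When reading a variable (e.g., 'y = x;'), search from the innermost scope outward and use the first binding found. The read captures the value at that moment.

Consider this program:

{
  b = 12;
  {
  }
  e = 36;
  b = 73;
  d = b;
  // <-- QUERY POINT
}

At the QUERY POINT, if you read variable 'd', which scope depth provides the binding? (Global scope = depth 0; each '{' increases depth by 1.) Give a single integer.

Step 1: enter scope (depth=1)
Step 2: declare b=12 at depth 1
Step 3: enter scope (depth=2)
Step 4: exit scope (depth=1)
Step 5: declare e=36 at depth 1
Step 6: declare b=73 at depth 1
Step 7: declare d=(read b)=73 at depth 1
Visible at query point: b=73 d=73 e=36

Answer: 1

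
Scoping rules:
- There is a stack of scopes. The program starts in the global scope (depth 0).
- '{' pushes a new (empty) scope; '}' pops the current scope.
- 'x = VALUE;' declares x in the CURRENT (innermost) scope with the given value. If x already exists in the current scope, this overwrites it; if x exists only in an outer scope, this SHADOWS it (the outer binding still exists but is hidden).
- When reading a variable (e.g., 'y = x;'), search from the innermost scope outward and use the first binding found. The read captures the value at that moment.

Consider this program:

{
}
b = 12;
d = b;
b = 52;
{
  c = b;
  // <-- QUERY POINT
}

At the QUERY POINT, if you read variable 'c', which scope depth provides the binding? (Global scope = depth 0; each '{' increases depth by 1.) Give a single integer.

Answer: 1

Derivation:
Step 1: enter scope (depth=1)
Step 2: exit scope (depth=0)
Step 3: declare b=12 at depth 0
Step 4: declare d=(read b)=12 at depth 0
Step 5: declare b=52 at depth 0
Step 6: enter scope (depth=1)
Step 7: declare c=(read b)=52 at depth 1
Visible at query point: b=52 c=52 d=12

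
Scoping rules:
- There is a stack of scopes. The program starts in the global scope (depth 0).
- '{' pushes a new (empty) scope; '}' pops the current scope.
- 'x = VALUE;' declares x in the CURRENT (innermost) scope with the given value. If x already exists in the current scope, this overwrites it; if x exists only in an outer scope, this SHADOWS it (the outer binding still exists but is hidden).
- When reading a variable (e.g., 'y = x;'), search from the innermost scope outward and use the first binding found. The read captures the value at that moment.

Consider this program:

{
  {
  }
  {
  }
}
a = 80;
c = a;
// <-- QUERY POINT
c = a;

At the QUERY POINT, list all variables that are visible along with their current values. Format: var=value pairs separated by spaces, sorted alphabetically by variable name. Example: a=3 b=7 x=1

Step 1: enter scope (depth=1)
Step 2: enter scope (depth=2)
Step 3: exit scope (depth=1)
Step 4: enter scope (depth=2)
Step 5: exit scope (depth=1)
Step 6: exit scope (depth=0)
Step 7: declare a=80 at depth 0
Step 8: declare c=(read a)=80 at depth 0
Visible at query point: a=80 c=80

Answer: a=80 c=80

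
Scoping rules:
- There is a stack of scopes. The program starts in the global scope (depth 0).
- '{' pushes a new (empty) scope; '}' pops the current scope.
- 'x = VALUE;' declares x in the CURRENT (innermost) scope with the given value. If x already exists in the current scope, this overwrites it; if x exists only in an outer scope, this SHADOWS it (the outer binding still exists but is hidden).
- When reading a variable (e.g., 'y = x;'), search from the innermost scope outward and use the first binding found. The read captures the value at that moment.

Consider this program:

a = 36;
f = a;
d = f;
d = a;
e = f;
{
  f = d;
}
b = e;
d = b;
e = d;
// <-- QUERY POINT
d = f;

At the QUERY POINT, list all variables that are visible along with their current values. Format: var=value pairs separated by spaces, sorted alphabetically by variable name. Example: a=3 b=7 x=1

Step 1: declare a=36 at depth 0
Step 2: declare f=(read a)=36 at depth 0
Step 3: declare d=(read f)=36 at depth 0
Step 4: declare d=(read a)=36 at depth 0
Step 5: declare e=(read f)=36 at depth 0
Step 6: enter scope (depth=1)
Step 7: declare f=(read d)=36 at depth 1
Step 8: exit scope (depth=0)
Step 9: declare b=(read e)=36 at depth 0
Step 10: declare d=(read b)=36 at depth 0
Step 11: declare e=(read d)=36 at depth 0
Visible at query point: a=36 b=36 d=36 e=36 f=36

Answer: a=36 b=36 d=36 e=36 f=36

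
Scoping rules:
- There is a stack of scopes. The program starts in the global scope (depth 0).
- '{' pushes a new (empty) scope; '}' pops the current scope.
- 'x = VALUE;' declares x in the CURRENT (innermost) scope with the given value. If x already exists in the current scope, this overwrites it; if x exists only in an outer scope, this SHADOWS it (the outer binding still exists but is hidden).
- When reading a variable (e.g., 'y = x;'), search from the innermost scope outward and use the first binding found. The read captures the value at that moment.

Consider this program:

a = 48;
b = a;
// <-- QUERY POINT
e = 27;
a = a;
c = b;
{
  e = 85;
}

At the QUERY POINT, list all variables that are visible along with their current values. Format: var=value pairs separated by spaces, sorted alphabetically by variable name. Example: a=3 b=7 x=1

Step 1: declare a=48 at depth 0
Step 2: declare b=(read a)=48 at depth 0
Visible at query point: a=48 b=48

Answer: a=48 b=48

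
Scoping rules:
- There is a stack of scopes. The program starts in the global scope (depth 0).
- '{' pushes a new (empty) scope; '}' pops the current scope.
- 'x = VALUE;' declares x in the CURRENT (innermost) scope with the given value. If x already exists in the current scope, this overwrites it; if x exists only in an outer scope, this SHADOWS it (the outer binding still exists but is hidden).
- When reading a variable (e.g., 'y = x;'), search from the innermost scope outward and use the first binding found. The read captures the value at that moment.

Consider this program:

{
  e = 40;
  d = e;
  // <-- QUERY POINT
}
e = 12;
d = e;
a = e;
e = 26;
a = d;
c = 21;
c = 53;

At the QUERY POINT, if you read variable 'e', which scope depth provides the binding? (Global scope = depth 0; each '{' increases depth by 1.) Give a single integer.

Answer: 1

Derivation:
Step 1: enter scope (depth=1)
Step 2: declare e=40 at depth 1
Step 3: declare d=(read e)=40 at depth 1
Visible at query point: d=40 e=40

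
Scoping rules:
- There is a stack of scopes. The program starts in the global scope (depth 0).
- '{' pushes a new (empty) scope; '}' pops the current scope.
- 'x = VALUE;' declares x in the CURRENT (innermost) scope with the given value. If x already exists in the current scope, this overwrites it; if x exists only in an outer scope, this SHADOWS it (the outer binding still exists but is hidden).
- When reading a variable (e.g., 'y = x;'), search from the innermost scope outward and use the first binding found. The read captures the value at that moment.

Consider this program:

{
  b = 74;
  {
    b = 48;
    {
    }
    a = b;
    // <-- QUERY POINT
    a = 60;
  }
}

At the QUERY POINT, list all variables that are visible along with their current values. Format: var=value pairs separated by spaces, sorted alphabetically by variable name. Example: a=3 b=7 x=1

Step 1: enter scope (depth=1)
Step 2: declare b=74 at depth 1
Step 3: enter scope (depth=2)
Step 4: declare b=48 at depth 2
Step 5: enter scope (depth=3)
Step 6: exit scope (depth=2)
Step 7: declare a=(read b)=48 at depth 2
Visible at query point: a=48 b=48

Answer: a=48 b=48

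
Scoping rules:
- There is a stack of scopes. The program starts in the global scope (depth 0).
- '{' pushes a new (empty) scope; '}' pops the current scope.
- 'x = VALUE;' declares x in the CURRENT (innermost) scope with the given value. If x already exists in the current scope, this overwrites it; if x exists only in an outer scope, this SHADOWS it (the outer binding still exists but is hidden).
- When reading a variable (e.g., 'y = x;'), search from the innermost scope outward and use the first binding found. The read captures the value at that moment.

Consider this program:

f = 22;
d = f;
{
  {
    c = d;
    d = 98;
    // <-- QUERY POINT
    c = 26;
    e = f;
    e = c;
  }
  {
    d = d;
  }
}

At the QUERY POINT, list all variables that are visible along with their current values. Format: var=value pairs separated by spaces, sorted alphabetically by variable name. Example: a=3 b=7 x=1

Answer: c=22 d=98 f=22

Derivation:
Step 1: declare f=22 at depth 0
Step 2: declare d=(read f)=22 at depth 0
Step 3: enter scope (depth=1)
Step 4: enter scope (depth=2)
Step 5: declare c=(read d)=22 at depth 2
Step 6: declare d=98 at depth 2
Visible at query point: c=22 d=98 f=22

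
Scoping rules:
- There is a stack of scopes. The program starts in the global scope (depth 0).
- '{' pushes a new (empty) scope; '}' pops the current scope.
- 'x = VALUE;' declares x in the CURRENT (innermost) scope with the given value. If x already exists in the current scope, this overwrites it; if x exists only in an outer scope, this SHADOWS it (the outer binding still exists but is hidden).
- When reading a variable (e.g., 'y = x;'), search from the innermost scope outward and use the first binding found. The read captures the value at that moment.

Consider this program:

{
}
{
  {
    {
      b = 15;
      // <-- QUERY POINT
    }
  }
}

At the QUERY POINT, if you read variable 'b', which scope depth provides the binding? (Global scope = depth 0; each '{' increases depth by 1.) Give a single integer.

Answer: 3

Derivation:
Step 1: enter scope (depth=1)
Step 2: exit scope (depth=0)
Step 3: enter scope (depth=1)
Step 4: enter scope (depth=2)
Step 5: enter scope (depth=3)
Step 6: declare b=15 at depth 3
Visible at query point: b=15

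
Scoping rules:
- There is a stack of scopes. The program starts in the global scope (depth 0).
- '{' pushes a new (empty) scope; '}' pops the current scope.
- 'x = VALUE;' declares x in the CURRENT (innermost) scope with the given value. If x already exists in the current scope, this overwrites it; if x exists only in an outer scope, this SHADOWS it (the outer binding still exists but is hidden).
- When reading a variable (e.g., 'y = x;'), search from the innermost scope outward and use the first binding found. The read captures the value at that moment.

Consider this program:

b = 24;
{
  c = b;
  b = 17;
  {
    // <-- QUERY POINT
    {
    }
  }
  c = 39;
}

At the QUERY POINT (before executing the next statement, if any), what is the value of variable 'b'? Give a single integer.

Step 1: declare b=24 at depth 0
Step 2: enter scope (depth=1)
Step 3: declare c=(read b)=24 at depth 1
Step 4: declare b=17 at depth 1
Step 5: enter scope (depth=2)
Visible at query point: b=17 c=24

Answer: 17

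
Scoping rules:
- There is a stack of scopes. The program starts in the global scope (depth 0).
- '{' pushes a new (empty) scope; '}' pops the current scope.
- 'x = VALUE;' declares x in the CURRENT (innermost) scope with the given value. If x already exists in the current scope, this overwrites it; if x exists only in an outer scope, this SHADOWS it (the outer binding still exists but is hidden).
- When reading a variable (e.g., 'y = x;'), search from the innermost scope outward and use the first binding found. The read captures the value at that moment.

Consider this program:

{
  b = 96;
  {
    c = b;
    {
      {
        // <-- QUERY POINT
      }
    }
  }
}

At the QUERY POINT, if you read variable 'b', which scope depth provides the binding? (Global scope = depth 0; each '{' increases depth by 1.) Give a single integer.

Answer: 1

Derivation:
Step 1: enter scope (depth=1)
Step 2: declare b=96 at depth 1
Step 3: enter scope (depth=2)
Step 4: declare c=(read b)=96 at depth 2
Step 5: enter scope (depth=3)
Step 6: enter scope (depth=4)
Visible at query point: b=96 c=96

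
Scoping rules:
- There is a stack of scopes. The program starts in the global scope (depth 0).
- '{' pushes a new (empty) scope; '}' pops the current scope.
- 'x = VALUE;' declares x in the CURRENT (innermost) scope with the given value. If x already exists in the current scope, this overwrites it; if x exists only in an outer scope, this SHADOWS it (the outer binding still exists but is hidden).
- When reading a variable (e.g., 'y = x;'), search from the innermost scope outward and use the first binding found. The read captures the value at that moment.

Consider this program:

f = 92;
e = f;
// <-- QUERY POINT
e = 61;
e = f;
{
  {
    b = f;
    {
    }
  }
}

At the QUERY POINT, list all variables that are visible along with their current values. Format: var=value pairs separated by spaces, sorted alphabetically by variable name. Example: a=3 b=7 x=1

Step 1: declare f=92 at depth 0
Step 2: declare e=(read f)=92 at depth 0
Visible at query point: e=92 f=92

Answer: e=92 f=92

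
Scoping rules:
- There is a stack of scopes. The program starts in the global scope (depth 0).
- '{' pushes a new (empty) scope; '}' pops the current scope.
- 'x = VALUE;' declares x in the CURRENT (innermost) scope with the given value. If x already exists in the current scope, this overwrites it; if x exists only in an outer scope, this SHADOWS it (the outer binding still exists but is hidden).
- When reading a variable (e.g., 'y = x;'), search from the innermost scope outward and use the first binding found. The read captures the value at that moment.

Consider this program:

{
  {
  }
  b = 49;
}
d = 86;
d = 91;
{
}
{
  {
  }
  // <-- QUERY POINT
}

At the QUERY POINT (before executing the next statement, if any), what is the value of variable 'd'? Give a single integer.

Step 1: enter scope (depth=1)
Step 2: enter scope (depth=2)
Step 3: exit scope (depth=1)
Step 4: declare b=49 at depth 1
Step 5: exit scope (depth=0)
Step 6: declare d=86 at depth 0
Step 7: declare d=91 at depth 0
Step 8: enter scope (depth=1)
Step 9: exit scope (depth=0)
Step 10: enter scope (depth=1)
Step 11: enter scope (depth=2)
Step 12: exit scope (depth=1)
Visible at query point: d=91

Answer: 91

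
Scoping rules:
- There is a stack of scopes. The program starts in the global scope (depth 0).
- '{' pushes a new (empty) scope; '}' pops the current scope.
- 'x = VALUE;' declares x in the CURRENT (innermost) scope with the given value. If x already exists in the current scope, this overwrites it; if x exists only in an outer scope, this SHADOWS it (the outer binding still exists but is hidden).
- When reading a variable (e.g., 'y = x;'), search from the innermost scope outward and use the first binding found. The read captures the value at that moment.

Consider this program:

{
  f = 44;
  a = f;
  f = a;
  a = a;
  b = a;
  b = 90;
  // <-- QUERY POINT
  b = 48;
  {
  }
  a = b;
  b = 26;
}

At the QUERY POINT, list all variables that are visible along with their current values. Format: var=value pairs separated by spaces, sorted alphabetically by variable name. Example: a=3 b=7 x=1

Answer: a=44 b=90 f=44

Derivation:
Step 1: enter scope (depth=1)
Step 2: declare f=44 at depth 1
Step 3: declare a=(read f)=44 at depth 1
Step 4: declare f=(read a)=44 at depth 1
Step 5: declare a=(read a)=44 at depth 1
Step 6: declare b=(read a)=44 at depth 1
Step 7: declare b=90 at depth 1
Visible at query point: a=44 b=90 f=44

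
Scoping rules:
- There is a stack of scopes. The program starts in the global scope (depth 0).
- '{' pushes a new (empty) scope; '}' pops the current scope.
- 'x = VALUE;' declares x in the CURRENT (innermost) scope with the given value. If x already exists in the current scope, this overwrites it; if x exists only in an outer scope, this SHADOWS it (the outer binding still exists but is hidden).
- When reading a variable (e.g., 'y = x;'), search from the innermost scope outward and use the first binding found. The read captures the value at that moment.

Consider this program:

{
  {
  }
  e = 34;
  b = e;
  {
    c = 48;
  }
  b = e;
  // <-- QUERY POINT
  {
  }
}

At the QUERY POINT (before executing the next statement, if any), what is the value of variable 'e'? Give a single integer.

Answer: 34

Derivation:
Step 1: enter scope (depth=1)
Step 2: enter scope (depth=2)
Step 3: exit scope (depth=1)
Step 4: declare e=34 at depth 1
Step 5: declare b=(read e)=34 at depth 1
Step 6: enter scope (depth=2)
Step 7: declare c=48 at depth 2
Step 8: exit scope (depth=1)
Step 9: declare b=(read e)=34 at depth 1
Visible at query point: b=34 e=34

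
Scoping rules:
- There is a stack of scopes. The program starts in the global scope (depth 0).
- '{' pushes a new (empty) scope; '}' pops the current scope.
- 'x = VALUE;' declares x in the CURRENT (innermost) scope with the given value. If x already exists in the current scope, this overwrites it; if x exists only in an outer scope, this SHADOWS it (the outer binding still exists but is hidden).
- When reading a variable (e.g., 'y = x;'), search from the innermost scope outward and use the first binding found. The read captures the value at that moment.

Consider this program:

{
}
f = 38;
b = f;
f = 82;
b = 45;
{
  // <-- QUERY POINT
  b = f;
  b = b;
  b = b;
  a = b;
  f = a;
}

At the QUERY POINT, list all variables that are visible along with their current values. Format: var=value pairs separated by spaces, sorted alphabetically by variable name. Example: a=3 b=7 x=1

Answer: b=45 f=82

Derivation:
Step 1: enter scope (depth=1)
Step 2: exit scope (depth=0)
Step 3: declare f=38 at depth 0
Step 4: declare b=(read f)=38 at depth 0
Step 5: declare f=82 at depth 0
Step 6: declare b=45 at depth 0
Step 7: enter scope (depth=1)
Visible at query point: b=45 f=82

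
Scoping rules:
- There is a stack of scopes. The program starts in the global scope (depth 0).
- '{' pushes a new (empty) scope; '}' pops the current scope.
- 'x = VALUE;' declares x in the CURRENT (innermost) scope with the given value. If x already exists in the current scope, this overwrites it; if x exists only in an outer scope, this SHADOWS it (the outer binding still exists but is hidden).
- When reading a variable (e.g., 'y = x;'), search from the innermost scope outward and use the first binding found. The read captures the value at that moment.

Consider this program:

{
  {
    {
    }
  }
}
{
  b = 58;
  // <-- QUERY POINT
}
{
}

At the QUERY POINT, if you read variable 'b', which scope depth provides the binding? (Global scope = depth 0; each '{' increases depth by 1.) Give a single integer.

Answer: 1

Derivation:
Step 1: enter scope (depth=1)
Step 2: enter scope (depth=2)
Step 3: enter scope (depth=3)
Step 4: exit scope (depth=2)
Step 5: exit scope (depth=1)
Step 6: exit scope (depth=0)
Step 7: enter scope (depth=1)
Step 8: declare b=58 at depth 1
Visible at query point: b=58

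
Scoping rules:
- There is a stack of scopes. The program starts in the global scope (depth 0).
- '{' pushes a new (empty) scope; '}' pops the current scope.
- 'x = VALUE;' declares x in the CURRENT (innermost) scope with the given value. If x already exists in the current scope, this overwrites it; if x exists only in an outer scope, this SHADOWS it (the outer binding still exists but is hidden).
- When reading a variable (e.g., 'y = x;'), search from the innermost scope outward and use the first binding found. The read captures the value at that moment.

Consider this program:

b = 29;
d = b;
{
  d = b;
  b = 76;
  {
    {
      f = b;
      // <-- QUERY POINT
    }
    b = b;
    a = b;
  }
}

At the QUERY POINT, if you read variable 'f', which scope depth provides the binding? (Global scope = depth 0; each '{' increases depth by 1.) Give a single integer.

Answer: 3

Derivation:
Step 1: declare b=29 at depth 0
Step 2: declare d=(read b)=29 at depth 0
Step 3: enter scope (depth=1)
Step 4: declare d=(read b)=29 at depth 1
Step 5: declare b=76 at depth 1
Step 6: enter scope (depth=2)
Step 7: enter scope (depth=3)
Step 8: declare f=(read b)=76 at depth 3
Visible at query point: b=76 d=29 f=76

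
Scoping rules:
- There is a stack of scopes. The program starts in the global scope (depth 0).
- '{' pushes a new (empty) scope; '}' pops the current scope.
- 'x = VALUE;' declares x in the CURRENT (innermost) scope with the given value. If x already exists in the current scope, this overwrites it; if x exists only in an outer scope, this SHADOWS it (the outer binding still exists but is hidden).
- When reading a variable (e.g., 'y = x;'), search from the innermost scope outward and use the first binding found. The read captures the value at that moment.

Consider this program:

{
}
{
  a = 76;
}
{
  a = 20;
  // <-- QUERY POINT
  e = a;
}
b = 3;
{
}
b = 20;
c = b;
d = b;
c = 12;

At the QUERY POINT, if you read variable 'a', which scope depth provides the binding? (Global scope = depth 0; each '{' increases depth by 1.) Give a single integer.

Step 1: enter scope (depth=1)
Step 2: exit scope (depth=0)
Step 3: enter scope (depth=1)
Step 4: declare a=76 at depth 1
Step 5: exit scope (depth=0)
Step 6: enter scope (depth=1)
Step 7: declare a=20 at depth 1
Visible at query point: a=20

Answer: 1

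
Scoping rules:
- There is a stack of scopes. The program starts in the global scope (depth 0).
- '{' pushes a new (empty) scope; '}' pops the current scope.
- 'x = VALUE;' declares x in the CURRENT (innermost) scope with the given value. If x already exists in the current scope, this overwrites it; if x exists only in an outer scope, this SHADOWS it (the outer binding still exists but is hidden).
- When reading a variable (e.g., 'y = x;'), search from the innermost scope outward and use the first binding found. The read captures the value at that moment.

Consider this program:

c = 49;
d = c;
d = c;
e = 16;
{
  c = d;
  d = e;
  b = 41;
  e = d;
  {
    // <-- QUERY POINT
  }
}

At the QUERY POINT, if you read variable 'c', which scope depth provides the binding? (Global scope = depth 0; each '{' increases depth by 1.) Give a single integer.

Step 1: declare c=49 at depth 0
Step 2: declare d=(read c)=49 at depth 0
Step 3: declare d=(read c)=49 at depth 0
Step 4: declare e=16 at depth 0
Step 5: enter scope (depth=1)
Step 6: declare c=(read d)=49 at depth 1
Step 7: declare d=(read e)=16 at depth 1
Step 8: declare b=41 at depth 1
Step 9: declare e=(read d)=16 at depth 1
Step 10: enter scope (depth=2)
Visible at query point: b=41 c=49 d=16 e=16

Answer: 1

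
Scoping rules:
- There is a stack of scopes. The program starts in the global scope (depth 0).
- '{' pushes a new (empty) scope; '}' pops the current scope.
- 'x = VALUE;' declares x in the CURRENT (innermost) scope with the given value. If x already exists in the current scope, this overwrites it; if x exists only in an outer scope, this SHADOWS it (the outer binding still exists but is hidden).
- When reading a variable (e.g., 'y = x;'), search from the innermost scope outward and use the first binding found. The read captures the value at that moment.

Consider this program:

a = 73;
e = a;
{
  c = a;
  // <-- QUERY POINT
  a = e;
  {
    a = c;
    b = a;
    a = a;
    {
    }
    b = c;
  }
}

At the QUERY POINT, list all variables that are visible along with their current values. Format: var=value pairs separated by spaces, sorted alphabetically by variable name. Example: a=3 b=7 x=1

Answer: a=73 c=73 e=73

Derivation:
Step 1: declare a=73 at depth 0
Step 2: declare e=(read a)=73 at depth 0
Step 3: enter scope (depth=1)
Step 4: declare c=(read a)=73 at depth 1
Visible at query point: a=73 c=73 e=73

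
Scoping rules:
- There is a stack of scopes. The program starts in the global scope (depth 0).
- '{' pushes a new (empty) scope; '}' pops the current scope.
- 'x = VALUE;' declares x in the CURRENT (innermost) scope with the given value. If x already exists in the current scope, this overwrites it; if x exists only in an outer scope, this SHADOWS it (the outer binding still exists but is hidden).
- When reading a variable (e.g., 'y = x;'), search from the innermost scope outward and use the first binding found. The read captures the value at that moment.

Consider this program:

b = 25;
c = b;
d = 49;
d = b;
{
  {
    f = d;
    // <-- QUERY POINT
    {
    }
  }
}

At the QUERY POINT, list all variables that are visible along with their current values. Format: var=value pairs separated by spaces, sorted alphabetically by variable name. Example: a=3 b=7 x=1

Step 1: declare b=25 at depth 0
Step 2: declare c=(read b)=25 at depth 0
Step 3: declare d=49 at depth 0
Step 4: declare d=(read b)=25 at depth 0
Step 5: enter scope (depth=1)
Step 6: enter scope (depth=2)
Step 7: declare f=(read d)=25 at depth 2
Visible at query point: b=25 c=25 d=25 f=25

Answer: b=25 c=25 d=25 f=25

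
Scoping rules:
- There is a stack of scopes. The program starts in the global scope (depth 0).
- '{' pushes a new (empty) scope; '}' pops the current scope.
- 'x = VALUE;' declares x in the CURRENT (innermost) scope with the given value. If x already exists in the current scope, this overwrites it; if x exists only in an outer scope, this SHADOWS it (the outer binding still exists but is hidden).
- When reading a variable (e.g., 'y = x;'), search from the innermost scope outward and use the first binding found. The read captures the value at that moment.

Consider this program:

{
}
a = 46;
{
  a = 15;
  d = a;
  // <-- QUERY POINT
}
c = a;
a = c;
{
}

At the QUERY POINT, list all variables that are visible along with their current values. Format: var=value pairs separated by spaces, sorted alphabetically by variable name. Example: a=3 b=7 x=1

Answer: a=15 d=15

Derivation:
Step 1: enter scope (depth=1)
Step 2: exit scope (depth=0)
Step 3: declare a=46 at depth 0
Step 4: enter scope (depth=1)
Step 5: declare a=15 at depth 1
Step 6: declare d=(read a)=15 at depth 1
Visible at query point: a=15 d=15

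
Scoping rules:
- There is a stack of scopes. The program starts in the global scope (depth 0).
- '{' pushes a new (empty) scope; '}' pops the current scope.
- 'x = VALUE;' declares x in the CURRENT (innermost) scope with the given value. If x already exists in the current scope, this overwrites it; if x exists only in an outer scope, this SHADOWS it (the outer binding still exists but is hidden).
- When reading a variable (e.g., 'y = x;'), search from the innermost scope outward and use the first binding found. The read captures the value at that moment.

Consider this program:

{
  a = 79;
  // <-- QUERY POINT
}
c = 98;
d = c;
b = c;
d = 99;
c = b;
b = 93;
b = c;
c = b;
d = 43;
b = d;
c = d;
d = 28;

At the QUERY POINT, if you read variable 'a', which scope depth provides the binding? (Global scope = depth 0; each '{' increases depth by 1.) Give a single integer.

Step 1: enter scope (depth=1)
Step 2: declare a=79 at depth 1
Visible at query point: a=79

Answer: 1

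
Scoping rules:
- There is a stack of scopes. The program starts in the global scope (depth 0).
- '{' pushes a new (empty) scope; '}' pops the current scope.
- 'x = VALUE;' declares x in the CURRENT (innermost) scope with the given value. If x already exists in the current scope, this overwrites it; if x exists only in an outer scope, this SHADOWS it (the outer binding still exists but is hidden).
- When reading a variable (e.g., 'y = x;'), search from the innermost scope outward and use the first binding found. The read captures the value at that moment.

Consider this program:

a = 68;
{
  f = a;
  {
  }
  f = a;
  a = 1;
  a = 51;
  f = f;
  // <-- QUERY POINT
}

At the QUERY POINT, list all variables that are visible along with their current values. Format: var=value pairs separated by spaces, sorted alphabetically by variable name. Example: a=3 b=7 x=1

Step 1: declare a=68 at depth 0
Step 2: enter scope (depth=1)
Step 3: declare f=(read a)=68 at depth 1
Step 4: enter scope (depth=2)
Step 5: exit scope (depth=1)
Step 6: declare f=(read a)=68 at depth 1
Step 7: declare a=1 at depth 1
Step 8: declare a=51 at depth 1
Step 9: declare f=(read f)=68 at depth 1
Visible at query point: a=51 f=68

Answer: a=51 f=68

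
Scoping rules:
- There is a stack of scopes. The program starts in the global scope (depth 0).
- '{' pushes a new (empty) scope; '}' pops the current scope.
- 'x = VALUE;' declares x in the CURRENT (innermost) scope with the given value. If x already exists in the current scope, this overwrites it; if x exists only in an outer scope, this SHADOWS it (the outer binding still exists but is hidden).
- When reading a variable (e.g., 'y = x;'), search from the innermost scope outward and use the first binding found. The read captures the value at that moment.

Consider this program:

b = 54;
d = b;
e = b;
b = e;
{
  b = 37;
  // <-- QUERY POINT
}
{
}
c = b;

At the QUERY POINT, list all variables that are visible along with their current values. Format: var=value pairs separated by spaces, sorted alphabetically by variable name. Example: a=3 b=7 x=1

Step 1: declare b=54 at depth 0
Step 2: declare d=(read b)=54 at depth 0
Step 3: declare e=(read b)=54 at depth 0
Step 4: declare b=(read e)=54 at depth 0
Step 5: enter scope (depth=1)
Step 6: declare b=37 at depth 1
Visible at query point: b=37 d=54 e=54

Answer: b=37 d=54 e=54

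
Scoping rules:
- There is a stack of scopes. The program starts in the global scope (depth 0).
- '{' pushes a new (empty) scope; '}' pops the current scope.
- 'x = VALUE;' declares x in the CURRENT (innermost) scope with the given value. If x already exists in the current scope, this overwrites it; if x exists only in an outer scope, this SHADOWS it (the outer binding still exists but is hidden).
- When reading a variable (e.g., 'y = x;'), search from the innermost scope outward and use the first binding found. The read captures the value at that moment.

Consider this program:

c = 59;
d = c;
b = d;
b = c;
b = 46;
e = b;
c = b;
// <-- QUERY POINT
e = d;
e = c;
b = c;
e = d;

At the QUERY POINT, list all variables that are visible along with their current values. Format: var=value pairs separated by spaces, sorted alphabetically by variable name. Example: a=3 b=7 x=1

Answer: b=46 c=46 d=59 e=46

Derivation:
Step 1: declare c=59 at depth 0
Step 2: declare d=(read c)=59 at depth 0
Step 3: declare b=(read d)=59 at depth 0
Step 4: declare b=(read c)=59 at depth 0
Step 5: declare b=46 at depth 0
Step 6: declare e=(read b)=46 at depth 0
Step 7: declare c=(read b)=46 at depth 0
Visible at query point: b=46 c=46 d=59 e=46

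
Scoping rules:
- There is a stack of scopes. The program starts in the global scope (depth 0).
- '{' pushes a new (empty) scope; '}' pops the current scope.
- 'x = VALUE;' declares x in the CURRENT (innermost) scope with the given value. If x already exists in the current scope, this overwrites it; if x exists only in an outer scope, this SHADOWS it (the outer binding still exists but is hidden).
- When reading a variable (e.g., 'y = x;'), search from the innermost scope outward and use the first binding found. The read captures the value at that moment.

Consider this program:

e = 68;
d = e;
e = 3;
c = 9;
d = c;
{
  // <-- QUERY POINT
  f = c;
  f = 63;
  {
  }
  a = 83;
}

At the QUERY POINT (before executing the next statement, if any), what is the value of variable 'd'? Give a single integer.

Answer: 9

Derivation:
Step 1: declare e=68 at depth 0
Step 2: declare d=(read e)=68 at depth 0
Step 3: declare e=3 at depth 0
Step 4: declare c=9 at depth 0
Step 5: declare d=(read c)=9 at depth 0
Step 6: enter scope (depth=1)
Visible at query point: c=9 d=9 e=3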